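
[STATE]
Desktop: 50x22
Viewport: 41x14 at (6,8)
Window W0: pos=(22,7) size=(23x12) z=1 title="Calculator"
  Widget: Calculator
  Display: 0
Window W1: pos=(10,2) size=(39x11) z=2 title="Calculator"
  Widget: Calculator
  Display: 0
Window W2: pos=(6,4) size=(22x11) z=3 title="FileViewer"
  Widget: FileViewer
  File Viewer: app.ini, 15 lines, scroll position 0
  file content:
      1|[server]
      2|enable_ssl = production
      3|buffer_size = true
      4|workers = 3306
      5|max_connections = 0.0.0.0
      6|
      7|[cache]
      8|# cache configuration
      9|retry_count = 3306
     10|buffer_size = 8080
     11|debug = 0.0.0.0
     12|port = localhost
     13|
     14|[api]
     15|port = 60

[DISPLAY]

┃enable_ssl = produc█┃                   
┃buffer_size = true ░┃                   
┃workers = 3306     ░┃                   
┃max_connections = 0░┃                   
┃                   ░┃━━━━━━━━━━━━━━━━━━━
┃[cache]            ▼┃───┼───┼───┤    ┃  
┗━━━━━━━━━━━━━━━━━━━━┛ 5 │ 6 │ × │    ┃  
                ┃├───┼───┼───┼───┤    ┃  
                ┃│ 1 │ 2 │ 3 │ - │    ┃  
                ┃└───┴───┴───┴───┘    ┃  
                ┗━━━━━━━━━━━━━━━━━━━━━┛  
                                         
                                         
                                         


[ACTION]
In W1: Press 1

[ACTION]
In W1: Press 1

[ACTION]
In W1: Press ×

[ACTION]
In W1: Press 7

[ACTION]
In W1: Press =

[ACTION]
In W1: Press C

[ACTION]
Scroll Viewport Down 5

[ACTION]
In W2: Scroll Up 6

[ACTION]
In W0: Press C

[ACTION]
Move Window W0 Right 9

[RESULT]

┃enable_ssl = produc█┃                   
┃buffer_size = true ░┃                   
┃workers = 3306     ░┃                   
┃max_connections = 0░┃                   
┃                   ░┃━━━━━━━━━━━━━━━━━━━
┃[cache]            ▼┃├───┼───┼───┼───┤  
┗━━━━━━━━━━━━━━━━━━━━┛│ 4 │ 5 │ 6 │ × │  
                     ┃├───┼───┼───┼───┤  
                     ┃│ 1 │ 2 │ 3 │ - │  
                     ┃└───┴───┴───┴───┘  
                     ┗━━━━━━━━━━━━━━━━━━━
                                         
                                         
                                         


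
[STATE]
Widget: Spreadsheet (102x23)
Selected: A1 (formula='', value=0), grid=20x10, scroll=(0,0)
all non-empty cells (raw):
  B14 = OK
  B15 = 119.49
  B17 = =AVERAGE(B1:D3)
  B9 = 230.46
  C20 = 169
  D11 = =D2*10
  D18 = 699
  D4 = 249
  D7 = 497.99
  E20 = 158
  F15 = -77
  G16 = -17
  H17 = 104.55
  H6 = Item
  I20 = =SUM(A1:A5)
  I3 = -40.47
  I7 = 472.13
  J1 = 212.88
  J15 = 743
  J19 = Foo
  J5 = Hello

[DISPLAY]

A1:                                                                                                   
       A       B       C       D       E       F       G       H       I       J                      
------------------------------------------------------------------------------------------------------
  1      [0]       0       0       0       0       0       0       0       0  212.88                  
  2        0       0       0       0       0       0       0       0       0       0                  
  3        0       0       0       0       0       0       0       0  -40.47       0                  
  4        0       0       0     249       0       0       0       0       0       0                  
  5        0       0       0       0       0       0       0       0       0Hello                     
  6        0       0       0       0       0       0       0Item           0       0                  
  7        0       0       0  497.99       0       0       0       0  472.13       0                  
  8        0       0       0       0       0       0       0       0       0       0                  
  9        0  230.46       0       0       0       0       0       0       0       0                  
 10        0       0       0       0       0       0       0       0       0       0                  
 11        0       0       0       0       0       0       0       0       0       0                  
 12        0       0       0       0       0       0       0       0       0       0                  
 13        0       0       0       0       0       0       0       0       0       0                  
 14        0OK             0       0       0       0       0       0       0       0                  
 15        0  119.49       0       0       0     -77       0       0       0     743                  
 16        0       0       0       0       0       0     -17       0       0       0                  
 17        0       0       0       0       0       0       0  104.55       0       0                  
 18        0       0       0     699       0       0       0       0       0       0                  
 19        0       0       0       0       0       0       0       0       0Foo                       
 20        0       0     169       0     158       0       0       0       0       0                  


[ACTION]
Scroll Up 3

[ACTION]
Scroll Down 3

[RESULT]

A1:                                                                                                   
       A       B       C       D       E       F       G       H       I       J                      
------------------------------------------------------------------------------------------------------
  4        0       0       0     249       0       0       0       0       0       0                  
  5        0       0       0       0       0       0       0       0       0Hello                     
  6        0       0       0       0       0       0       0Item           0       0                  
  7        0       0       0  497.99       0       0       0       0  472.13       0                  
  8        0       0       0       0       0       0       0       0       0       0                  
  9        0  230.46       0       0       0       0       0       0       0       0                  
 10        0       0       0       0       0       0       0       0       0       0                  
 11        0       0       0       0       0       0       0       0       0       0                  
 12        0       0       0       0       0       0       0       0       0       0                  
 13        0       0       0       0       0       0       0       0       0       0                  
 14        0OK             0       0       0       0       0       0       0       0                  
 15        0  119.49       0       0       0     -77       0       0       0     743                  
 16        0       0       0       0       0       0     -17       0       0       0                  
 17        0       0       0       0       0       0       0  104.55       0       0                  
 18        0       0       0     699       0       0       0       0       0       0                  
 19        0       0       0       0       0       0       0       0       0Foo                       
 20        0       0     169       0     158       0       0       0       0       0                  
                                                                                                      
                                                                                                      
                                                                                                      


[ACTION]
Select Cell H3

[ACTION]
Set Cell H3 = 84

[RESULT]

H3: 84                                                                                                
       A       B       C       D       E       F       G       H       I       J                      
------------------------------------------------------------------------------------------------------
  4        0       0       0     249       0       0       0       0       0       0                  
  5        0       0       0       0       0       0       0       0       0Hello                     
  6        0       0       0       0       0       0       0Item           0       0                  
  7        0       0       0  497.99       0       0       0       0  472.13       0                  
  8        0       0       0       0       0       0       0       0       0       0                  
  9        0  230.46       0       0       0       0       0       0       0       0                  
 10        0       0       0       0       0       0       0       0       0       0                  
 11        0       0       0       0       0       0       0       0       0       0                  
 12        0       0       0       0       0       0       0       0       0       0                  
 13        0       0       0       0       0       0       0       0       0       0                  
 14        0OK             0       0       0       0       0       0       0       0                  
 15        0  119.49       0       0       0     -77       0       0       0     743                  
 16        0       0       0       0       0       0     -17       0       0       0                  
 17        0       0       0       0       0       0       0  104.55       0       0                  
 18        0       0       0     699       0       0       0       0       0       0                  
 19        0       0       0       0       0       0       0       0       0Foo                       
 20        0       0     169       0     158       0       0       0       0       0                  
                                                                                                      
                                                                                                      
                                                                                                      


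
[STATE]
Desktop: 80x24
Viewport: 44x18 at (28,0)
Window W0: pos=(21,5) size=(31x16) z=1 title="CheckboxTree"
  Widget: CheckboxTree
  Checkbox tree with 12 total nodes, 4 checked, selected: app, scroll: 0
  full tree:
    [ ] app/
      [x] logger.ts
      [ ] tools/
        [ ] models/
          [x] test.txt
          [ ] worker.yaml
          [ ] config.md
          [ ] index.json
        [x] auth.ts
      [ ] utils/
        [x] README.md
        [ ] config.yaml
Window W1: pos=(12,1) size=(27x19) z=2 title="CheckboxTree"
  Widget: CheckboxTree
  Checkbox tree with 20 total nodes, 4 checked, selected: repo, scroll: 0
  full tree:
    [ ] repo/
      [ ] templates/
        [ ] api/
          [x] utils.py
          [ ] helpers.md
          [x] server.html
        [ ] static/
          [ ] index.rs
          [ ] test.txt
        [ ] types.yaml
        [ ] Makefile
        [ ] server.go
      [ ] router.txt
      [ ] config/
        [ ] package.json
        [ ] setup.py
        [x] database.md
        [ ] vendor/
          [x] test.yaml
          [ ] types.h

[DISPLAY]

                                            
━━━━━━━━━━┓                                 
          ┃                                 
──────────┨                                 
          ┃                                 
s/        ┃━━━━━━━━━━━━┓                    
          ┃            ┃                    
s.py      ┃────────────┨                    
ers.md    ┃            ┃                    
er.html   ┃            ┃                    
/         ┃            ┃                    
x.rs      ┃            ┃                    
.txt      ┃xt          ┃                    
yaml      ┃.yaml       ┃                    
le        ┃.md         ┃                    
.go       ┃json        ┃                    
xt        ┃            ┃                    
          ┃            ┃                    


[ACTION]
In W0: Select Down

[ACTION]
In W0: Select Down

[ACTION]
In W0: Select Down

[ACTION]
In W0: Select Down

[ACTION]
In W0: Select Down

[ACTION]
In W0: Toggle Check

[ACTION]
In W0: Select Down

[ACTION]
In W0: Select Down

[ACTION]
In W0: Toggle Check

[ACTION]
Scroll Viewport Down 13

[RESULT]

          ┃            ┃                    
s.py      ┃────────────┨                    
ers.md    ┃            ┃                    
er.html   ┃            ┃                    
/         ┃            ┃                    
x.rs      ┃            ┃                    
.txt      ┃xt          ┃                    
yaml      ┃.yaml       ┃                    
le        ┃.md         ┃                    
.go       ┃json        ┃                    
xt        ┃            ┃                    
          ┃            ┃                    
e.json    ┃d           ┃                    
━━━━━━━━━━┛aml         ┃                    
━━━━━━━━━━━━━━━━━━━━━━━┛                    
                                            
                                            
                                            


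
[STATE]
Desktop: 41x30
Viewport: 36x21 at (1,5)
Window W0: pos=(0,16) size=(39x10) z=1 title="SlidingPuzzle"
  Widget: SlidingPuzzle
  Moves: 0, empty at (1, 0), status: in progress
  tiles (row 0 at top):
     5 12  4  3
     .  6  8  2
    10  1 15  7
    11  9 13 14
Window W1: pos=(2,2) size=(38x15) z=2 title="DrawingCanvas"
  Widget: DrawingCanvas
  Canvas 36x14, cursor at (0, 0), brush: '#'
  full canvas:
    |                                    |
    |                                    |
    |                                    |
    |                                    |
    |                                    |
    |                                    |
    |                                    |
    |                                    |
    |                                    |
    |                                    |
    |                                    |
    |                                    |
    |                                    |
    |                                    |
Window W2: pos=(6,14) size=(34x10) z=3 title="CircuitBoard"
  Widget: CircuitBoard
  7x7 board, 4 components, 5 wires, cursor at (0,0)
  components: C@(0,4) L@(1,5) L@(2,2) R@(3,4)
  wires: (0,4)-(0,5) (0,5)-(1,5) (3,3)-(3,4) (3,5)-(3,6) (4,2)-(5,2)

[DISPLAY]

 ┃+                                 
 ┃                                  
 ┃                                  
 ┃                                  
 ┃                                  
 ┃                                  
 ┃                                  
 ┃                                  
 ┃                                  
 ┃   ┏━━━━━━━━━━━━━━━━━━━━━━━━━━━━━━
 ┃   ┃ CircuitBoard                 
━┗━━━┠──────────────────────────────
 Slid┃   0 1 2 3 4 5 6              
─────┃0  [.]              C ─ ·     
┌────┃                        │     
│  5 ┃1                       L     
├────┃                              
│    ┃2           L                 
├────┗━━━━━━━━━━━━━━━━━━━━━━━━━━━━━━
│ 10 │  1 │ 15 │  7 │               
━━━━━━━━━━━━━━━━━━━━━━━━━━━━━━━━━━━━


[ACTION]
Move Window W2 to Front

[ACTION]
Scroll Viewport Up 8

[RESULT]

                                    
                                    
 ┏━━━━━━━━━━━━━━━━━━━━━━━━━━━━━━━━━━
 ┃ DrawingCanvas                    
 ┠──────────────────────────────────
 ┃+                                 
 ┃                                  
 ┃                                  
 ┃                                  
 ┃                                  
 ┃                                  
 ┃                                  
 ┃                                  
 ┃                                  
 ┃   ┏━━━━━━━━━━━━━━━━━━━━━━━━━━━━━━
 ┃   ┃ CircuitBoard                 
━┗━━━┠──────────────────────────────
 Slid┃   0 1 2 3 4 5 6              
─────┃0  [.]              C ─ ·     
┌────┃                        │     
│  5 ┃1                       L     


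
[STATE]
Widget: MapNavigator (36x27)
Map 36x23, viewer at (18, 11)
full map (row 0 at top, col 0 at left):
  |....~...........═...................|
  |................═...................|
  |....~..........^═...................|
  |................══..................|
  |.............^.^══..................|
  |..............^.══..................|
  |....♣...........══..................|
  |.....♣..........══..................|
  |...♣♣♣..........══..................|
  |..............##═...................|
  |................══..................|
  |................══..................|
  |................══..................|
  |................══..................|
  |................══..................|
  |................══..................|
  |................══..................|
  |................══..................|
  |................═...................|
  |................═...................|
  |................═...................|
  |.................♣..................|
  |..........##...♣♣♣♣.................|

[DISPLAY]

                                    
                                    
....~...........═...................
................═...................
....~..........^═...................
................══..................
.............^.^══..................
..............^.══..................
....♣...........══..................
.....♣..........══..................
...♣♣♣..........══..................
..............##═...................
................══..................
................══@.................
................══..................
................══..................
................══..................
................══..................
................══..................
................══..................
................═...................
................═...................
................═...................
.................♣..................
..........##...♣♣♣♣.................
                                    
                                    


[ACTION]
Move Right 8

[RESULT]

                                    
                                    
........═...................        
........═...................        
.......^═...................        
........══..................        
.....^.^══..................        
......^.══..................        
........══..................        
........══..................        
........══..................        
......##═...................        
........══..................        
........══........@.........        
........══..................        
........══..................        
........══..................        
........══..................        
........══..................        
........══..................        
........═...................        
........═...................        
........═...................        
.........♣..................        
..##...♣♣♣♣.................        
                                    
                                    


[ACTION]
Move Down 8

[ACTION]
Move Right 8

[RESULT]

══..................                
══..................                
══..................                
═...................                
══..................                
══..................                
══..................                
══..................                
══..................                
══..................                
══..................                
══..................                
═...................                
═.................@.                
═...................                
.♣..................                
♣♣♣.................                
                                    
                                    
                                    
                                    
                                    
                                    
                                    
                                    
                                    
                                    


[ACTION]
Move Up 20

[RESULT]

                                    
                                    
                                    
                                    
                                    
                                    
                                    
                                    
                                    
                                    
                                    
                                    
                                    
═.................@.                
═...................                
═...................                
══..................                
══..................                
══..................                
══..................                
══..................                
══..................                
═...................                
══..................                
══..................                
══..................                
══..................                


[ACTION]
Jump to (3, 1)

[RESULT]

                                    
                                    
                                    
                                    
                                    
                                    
                                    
                                    
                                    
                                    
                                    
                                    
               ....~...........═....
               ...@............═....
               ....~..........^═....
               ................══...
               .............^.^══...
               ..............^.══...
               ....♣...........══...
               .....♣..........══...
               ...♣♣♣..........══...
               ..............##═....
               ................══...
               ................══...
               ................══...
               ................══...
               ................══...


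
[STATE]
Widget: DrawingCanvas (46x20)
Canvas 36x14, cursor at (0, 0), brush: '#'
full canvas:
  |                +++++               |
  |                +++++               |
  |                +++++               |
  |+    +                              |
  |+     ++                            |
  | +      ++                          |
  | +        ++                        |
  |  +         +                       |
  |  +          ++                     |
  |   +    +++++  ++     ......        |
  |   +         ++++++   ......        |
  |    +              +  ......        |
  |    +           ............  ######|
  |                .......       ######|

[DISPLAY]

+               +++++                         
                +++++                         
                +++++                         
+    +                                        
+     ++                                      
 +      ++                                    
 +        ++                                  
  +         +                                 
  +          ++                               
   +    +++++  ++     ......                  
   +         ++++++   ......                  
    +              +  ......                  
    +           ............  ######          
                .......       ######          
                                              
                                              
                                              
                                              
                                              
                                              


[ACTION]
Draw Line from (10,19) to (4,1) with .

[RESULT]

+               +++++                         
                +++++                         
                +++++                         
+    +                                        
+..   ++                                      
 + ...  ++                                    
 +    ... ++                                  
  +      ...+                                 
  +         ...                               
   +    +++++  ...    ......                  
   +         +++++..  ......                  
    +              +  ......                  
    +           ............  ######          
                .......       ######          
                                              
                                              
                                              
                                              
                                              
                                              


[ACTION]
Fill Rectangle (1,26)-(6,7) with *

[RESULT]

+               +++++                         
       ********************                   
       ********************                   
+    + ********************                   
+..   +********************                   
 + ... ********************                   
 +    .********************                   
  +      ...+                                 
  +         ...                               
   +    +++++  ...    ......                  
   +         +++++..  ......                  
    +              +  ......                  
    +           ............  ######          
                .......       ######          
                                              
                                              
                                              
                                              
                                              
                                              


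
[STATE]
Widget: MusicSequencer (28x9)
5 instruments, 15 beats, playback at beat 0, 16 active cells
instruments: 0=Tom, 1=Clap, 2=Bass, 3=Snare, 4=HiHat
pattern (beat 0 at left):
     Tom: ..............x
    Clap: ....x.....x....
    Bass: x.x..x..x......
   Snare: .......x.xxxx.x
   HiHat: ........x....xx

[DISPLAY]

      ▼12345678901234       
   Tom··············█       
  Clap····█·····█····       
  Bass█·█··█··█······       
 Snare·······█·████·█       
 HiHat········█····██       
                            
                            
                            


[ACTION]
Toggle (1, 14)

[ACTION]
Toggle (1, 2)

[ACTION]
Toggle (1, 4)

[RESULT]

      ▼12345678901234       
   Tom··············█       
  Clap··█·······█···█       
  Bass█·█··█··█······       
 Snare·······█·████·█       
 HiHat········█····██       
                            
                            
                            


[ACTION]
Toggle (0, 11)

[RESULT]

      ▼12345678901234       
   Tom···········█··█       
  Clap··█·······█···█       
  Bass█·█··█··█······       
 Snare·······█·████·█       
 HiHat········█····██       
                            
                            
                            


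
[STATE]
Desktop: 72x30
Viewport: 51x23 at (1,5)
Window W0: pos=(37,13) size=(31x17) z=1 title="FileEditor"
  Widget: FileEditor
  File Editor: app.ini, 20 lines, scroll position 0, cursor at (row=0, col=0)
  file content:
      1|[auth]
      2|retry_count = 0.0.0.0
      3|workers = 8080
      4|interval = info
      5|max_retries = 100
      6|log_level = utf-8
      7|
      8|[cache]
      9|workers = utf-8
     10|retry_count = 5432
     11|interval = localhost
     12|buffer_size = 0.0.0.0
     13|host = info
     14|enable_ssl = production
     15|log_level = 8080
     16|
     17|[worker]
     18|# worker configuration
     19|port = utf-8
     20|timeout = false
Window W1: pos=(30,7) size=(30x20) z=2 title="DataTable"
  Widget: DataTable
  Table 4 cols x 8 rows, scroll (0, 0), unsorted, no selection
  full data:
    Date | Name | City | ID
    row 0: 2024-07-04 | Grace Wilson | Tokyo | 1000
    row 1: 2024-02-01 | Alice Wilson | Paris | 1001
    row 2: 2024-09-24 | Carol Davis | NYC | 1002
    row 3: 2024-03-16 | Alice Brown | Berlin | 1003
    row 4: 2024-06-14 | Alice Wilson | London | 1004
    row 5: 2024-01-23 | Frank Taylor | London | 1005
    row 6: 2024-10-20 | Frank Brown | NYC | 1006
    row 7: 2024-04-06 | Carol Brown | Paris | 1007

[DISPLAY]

                                                   
                                                   
                             ┏━━━━━━━━━━━━━━━━━━━━━
                             ┃ DataTable           
                             ┠─────────────────────
                             ┃Date      │Name      
                             ┃──────────┼──────────
                             ┃2024-07-04│Grace Wils
                             ┃2024-02-01│Alice Wils
                             ┃2024-09-24│Carol Davi
                             ┃2024-03-16│Alice Brow
                             ┃2024-06-14│Alice Wils
                             ┃2024-01-23│Frank Tayl
                             ┃2024-10-20│Frank Brow
                             ┃2024-04-06│Carol Brow
                             ┃                     
                             ┃                     
                             ┃                     
                             ┃                     
                             ┃                     
                             ┃                     
                             ┗━━━━━━━━━━━━━━━━━━━━━
                                    ┃buffer_size = 


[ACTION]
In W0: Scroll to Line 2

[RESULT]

                                                   
                                                   
                             ┏━━━━━━━━━━━━━━━━━━━━━
                             ┃ DataTable           
                             ┠─────────────────────
                             ┃Date      │Name      
                             ┃──────────┼──────────
                             ┃2024-07-04│Grace Wils
                             ┃2024-02-01│Alice Wils
                             ┃2024-09-24│Carol Davi
                             ┃2024-03-16│Alice Brow
                             ┃2024-06-14│Alice Wils
                             ┃2024-01-23│Frank Tayl
                             ┃2024-10-20│Frank Brow
                             ┃2024-04-06│Carol Brow
                             ┃                     
                             ┃                     
                             ┃                     
                             ┃                     
                             ┃                     
                             ┃                     
                             ┗━━━━━━━━━━━━━━━━━━━━━
                                    ┃host = info   


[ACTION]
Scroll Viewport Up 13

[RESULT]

                                                   
                                                   
                                                   
                                                   
                                                   
                                                   
                                                   
                             ┏━━━━━━━━━━━━━━━━━━━━━
                             ┃ DataTable           
                             ┠─────────────────────
                             ┃Date      │Name      
                             ┃──────────┼──────────
                             ┃2024-07-04│Grace Wils
                             ┃2024-02-01│Alice Wils
                             ┃2024-09-24│Carol Davi
                             ┃2024-03-16│Alice Brow
                             ┃2024-06-14│Alice Wils
                             ┃2024-01-23│Frank Tayl
                             ┃2024-10-20│Frank Brow
                             ┃2024-04-06│Carol Brow
                             ┃                     
                             ┃                     
                             ┃                     


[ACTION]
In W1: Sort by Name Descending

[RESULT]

                                                   
                                                   
                                                   
                                                   
                                                   
                                                   
                                                   
                             ┏━━━━━━━━━━━━━━━━━━━━━
                             ┃ DataTable           
                             ┠─────────────────────
                             ┃Date      │Name      
                             ┃──────────┼──────────
                             ┃2024-07-04│Grace Wils
                             ┃2024-01-23│Frank Tayl
                             ┃2024-10-20│Frank Brow
                             ┃2024-09-24│Carol Davi
                             ┃2024-04-06│Carol Brow
                             ┃2024-02-01│Alice Wils
                             ┃2024-06-14│Alice Wils
                             ┃2024-03-16│Alice Brow
                             ┃                     
                             ┃                     
                             ┃                     


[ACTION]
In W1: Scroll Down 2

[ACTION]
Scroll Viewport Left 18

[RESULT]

                                                   
                                                   
                                                   
                                                   
                                                   
                                                   
                                                   
                              ┏━━━━━━━━━━━━━━━━━━━━
                              ┃ DataTable          
                              ┠────────────────────
                              ┃Date      │Name     
                              ┃──────────┼─────────
                              ┃2024-07-04│Grace Wil
                              ┃2024-01-23│Frank Tay
                              ┃2024-10-20│Frank Bro
                              ┃2024-09-24│Carol Dav
                              ┃2024-04-06│Carol Bro
                              ┃2024-02-01│Alice Wil
                              ┃2024-06-14│Alice Wil
                              ┃2024-03-16│Alice Bro
                              ┃                    
                              ┃                    
                              ┃                    


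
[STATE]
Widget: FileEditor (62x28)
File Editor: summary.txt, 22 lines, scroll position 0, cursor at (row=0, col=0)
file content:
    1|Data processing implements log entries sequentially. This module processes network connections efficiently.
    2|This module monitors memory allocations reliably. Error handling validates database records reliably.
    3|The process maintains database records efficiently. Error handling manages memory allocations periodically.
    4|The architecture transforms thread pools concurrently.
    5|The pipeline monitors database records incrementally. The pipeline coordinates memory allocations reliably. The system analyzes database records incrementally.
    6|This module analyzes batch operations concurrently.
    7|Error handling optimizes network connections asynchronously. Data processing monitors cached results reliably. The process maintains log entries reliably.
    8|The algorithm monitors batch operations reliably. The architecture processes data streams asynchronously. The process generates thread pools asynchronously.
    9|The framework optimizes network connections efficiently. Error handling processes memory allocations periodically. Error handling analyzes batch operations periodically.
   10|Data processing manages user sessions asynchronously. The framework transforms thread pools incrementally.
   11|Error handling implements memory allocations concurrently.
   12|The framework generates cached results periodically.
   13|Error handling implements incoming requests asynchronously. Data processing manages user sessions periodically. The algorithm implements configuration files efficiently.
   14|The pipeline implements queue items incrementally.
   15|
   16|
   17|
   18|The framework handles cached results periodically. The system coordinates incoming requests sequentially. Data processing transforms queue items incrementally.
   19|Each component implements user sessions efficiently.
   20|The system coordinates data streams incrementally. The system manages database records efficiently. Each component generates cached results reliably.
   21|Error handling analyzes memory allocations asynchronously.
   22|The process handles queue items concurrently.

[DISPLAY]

█ata processing implements log entries sequentially. This mod▲
This module monitors memory allocations reliably. Error handl█
The process maintains database records efficiently. Error han░
The architecture transforms thread pools concurrently.       ░
The pipeline monitors database records incrementally. The pip░
This module analyzes batch operations concurrently.          ░
Error handling optimizes network connections asynchronously. ░
The algorithm monitors batch operations reliably. The archite░
The framework optimizes network connections efficiently. Erro░
Data processing manages user sessions asynchronously. The fra░
Error handling implements memory allocations concurrently.   ░
The framework generates cached results periodically.         ░
Error handling implements incoming requests asynchronously. D░
The pipeline implements queue items incrementally.           ░
                                                             ░
                                                             ░
                                                             ░
The framework handles cached results periodically. The system░
Each component implements user sessions efficiently.         ░
The system coordinates data streams incrementally. The system░
Error handling analyzes memory allocations asynchronously.   ░
The process handles queue items concurrently.                ░
                                                             ░
                                                             ░
                                                             ░
                                                             ░
                                                             ░
                                                             ▼


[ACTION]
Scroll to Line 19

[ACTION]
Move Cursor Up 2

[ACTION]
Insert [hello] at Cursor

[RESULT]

hello█ata processing implements log entries sequentially. Thi▲
This module monitors memory allocations reliably. Error handl█
The process maintains database records efficiently. Error han░
The architecture transforms thread pools concurrently.       ░
The pipeline monitors database records incrementally. The pip░
This module analyzes batch operations concurrently.          ░
Error handling optimizes network connections asynchronously. ░
The algorithm monitors batch operations reliably. The archite░
The framework optimizes network connections efficiently. Erro░
Data processing manages user sessions asynchronously. The fra░
Error handling implements memory allocations concurrently.   ░
The framework generates cached results periodically.         ░
Error handling implements incoming requests asynchronously. D░
The pipeline implements queue items incrementally.           ░
                                                             ░
                                                             ░
                                                             ░
The framework handles cached results periodically. The system░
Each component implements user sessions efficiently.         ░
The system coordinates data streams incrementally. The system░
Error handling analyzes memory allocations asynchronously.   ░
The process handles queue items concurrently.                ░
                                                             ░
                                                             ░
                                                             ░
                                                             ░
                                                             ░
                                                             ▼


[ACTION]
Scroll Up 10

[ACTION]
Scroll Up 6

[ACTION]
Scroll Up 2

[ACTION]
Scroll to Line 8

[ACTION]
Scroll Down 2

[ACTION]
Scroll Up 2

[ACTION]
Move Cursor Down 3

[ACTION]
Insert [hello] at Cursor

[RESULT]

helloData processing implements log entries sequentially. Thi▲
This module monitors memory allocations reliably. Error handl█
The process maintains database records efficiently. Error han░
The ahello█chitecture transforms thread pools concurrently.  ░
The pipeline monitors database records incrementally. The pip░
This module analyzes batch operations concurrently.          ░
Error handling optimizes network connections asynchronously. ░
The algorithm monitors batch operations reliably. The archite░
The framework optimizes network connections efficiently. Erro░
Data processing manages user sessions asynchronously. The fra░
Error handling implements memory allocations concurrently.   ░
The framework generates cached results periodically.         ░
Error handling implements incoming requests asynchronously. D░
The pipeline implements queue items incrementally.           ░
                                                             ░
                                                             ░
                                                             ░
The framework handles cached results periodically. The system░
Each component implements user sessions efficiently.         ░
The system coordinates data streams incrementally. The system░
Error handling analyzes memory allocations asynchronously.   ░
The process handles queue items concurrently.                ░
                                                             ░
                                                             ░
                                                             ░
                                                             ░
                                                             ░
                                                             ▼
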